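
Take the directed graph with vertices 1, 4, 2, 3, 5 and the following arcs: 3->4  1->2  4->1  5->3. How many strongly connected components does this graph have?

5

{1} is an SCC by itself.
{5} is an SCC by itself.
{4} is an SCC by itself.
{3} is an SCC by itself.
{2} is an SCC by itself.
That gives 5 strongly connected components.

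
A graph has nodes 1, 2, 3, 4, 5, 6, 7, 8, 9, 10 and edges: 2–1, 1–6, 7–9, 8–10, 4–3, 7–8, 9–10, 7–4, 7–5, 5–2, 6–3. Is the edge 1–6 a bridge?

After removing 1–6, the path 1-2-5-7-4-3-6 still connects them, so the edge is not a bridge.

No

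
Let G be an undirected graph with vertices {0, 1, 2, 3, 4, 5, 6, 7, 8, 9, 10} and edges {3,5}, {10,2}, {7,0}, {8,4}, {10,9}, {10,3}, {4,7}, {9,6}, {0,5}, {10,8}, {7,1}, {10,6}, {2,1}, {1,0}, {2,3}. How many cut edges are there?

The edges on the cycle 10-9-6-10 are not bridges since each lies on that cycle.
Every edge lies on some cycle, so there are no bridges.

0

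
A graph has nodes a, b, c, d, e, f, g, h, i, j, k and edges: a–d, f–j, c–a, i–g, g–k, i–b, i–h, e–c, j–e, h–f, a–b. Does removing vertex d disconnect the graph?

No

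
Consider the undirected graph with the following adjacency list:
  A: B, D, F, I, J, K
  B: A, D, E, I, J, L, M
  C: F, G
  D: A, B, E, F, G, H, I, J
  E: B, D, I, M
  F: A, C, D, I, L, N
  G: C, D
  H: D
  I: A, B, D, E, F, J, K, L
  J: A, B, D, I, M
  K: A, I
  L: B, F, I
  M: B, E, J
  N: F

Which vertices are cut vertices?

Removing D increases the component count from 1 to 2, so D is a cut vertex.
Removing F increases the component count from 1 to 2, so F is a cut vertex.
By contrast removing A leaves 1 component; it is not a cut vertex. No other vertex is a cut vertex either.

D, F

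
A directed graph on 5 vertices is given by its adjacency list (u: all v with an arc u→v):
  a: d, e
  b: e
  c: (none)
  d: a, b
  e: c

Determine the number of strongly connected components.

4

{a, d} are all mutually reachable — one SCC of size 2.
{c} is an SCC by itself.
{e} is an SCC by itself.
{b} is an SCC by itself.
That gives 4 strongly connected components.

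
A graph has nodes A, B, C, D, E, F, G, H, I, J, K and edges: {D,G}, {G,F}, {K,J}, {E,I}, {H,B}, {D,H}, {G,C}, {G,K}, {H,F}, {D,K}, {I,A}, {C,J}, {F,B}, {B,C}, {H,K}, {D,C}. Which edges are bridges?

A-I, E-I

The edges on the cycle D-H-K-D are not bridges since each lies on that cycle.
But removing E - I disconnects E from I; removing I - A disconnects I from A — these are bridges.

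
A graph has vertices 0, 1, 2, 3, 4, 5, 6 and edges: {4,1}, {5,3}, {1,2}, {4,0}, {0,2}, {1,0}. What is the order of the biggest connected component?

4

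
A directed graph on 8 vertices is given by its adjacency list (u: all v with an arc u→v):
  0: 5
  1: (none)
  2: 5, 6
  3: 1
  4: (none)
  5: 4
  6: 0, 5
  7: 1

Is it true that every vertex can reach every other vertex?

There is no directed path from 7 to 6, so the graph is not strongly connected.

No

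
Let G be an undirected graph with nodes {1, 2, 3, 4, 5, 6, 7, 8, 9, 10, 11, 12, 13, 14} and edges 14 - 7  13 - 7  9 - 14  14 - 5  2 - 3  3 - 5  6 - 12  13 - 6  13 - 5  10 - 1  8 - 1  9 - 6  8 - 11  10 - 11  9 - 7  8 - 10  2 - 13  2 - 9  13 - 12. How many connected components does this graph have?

4 is isolated — a component by itself.
Starting from 1 we can reach 1, 8, 10, 11. That is one component of size 4.
Starting from 2 we can reach 2, 3, 5, 6, 7, 9, 12, 13, 14. That is one component of size 9.
Total: 3 components.

3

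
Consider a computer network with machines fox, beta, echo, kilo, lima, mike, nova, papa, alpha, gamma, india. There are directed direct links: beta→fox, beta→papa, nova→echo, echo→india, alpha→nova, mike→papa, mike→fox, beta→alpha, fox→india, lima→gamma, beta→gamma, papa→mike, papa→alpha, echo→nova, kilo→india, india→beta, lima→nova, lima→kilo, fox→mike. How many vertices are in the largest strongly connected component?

{fox, beta, echo, mike, nova, papa, alpha, india} are all mutually reachable — one SCC of size 8.
{kilo} is an SCC by itself.
{gamma} is an SCC by itself.
{lima} is an SCC by itself.
The largest has 8 vertices.

8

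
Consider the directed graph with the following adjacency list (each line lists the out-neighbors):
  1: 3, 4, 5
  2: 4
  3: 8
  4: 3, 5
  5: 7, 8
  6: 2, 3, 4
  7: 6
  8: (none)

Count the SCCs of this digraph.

4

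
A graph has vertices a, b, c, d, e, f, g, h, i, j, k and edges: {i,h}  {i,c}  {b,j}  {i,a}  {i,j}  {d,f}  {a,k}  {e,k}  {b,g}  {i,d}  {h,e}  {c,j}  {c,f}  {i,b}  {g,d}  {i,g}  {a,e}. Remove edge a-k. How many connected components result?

a and k are still connected via a-e-k, so the component count stays at 1.

1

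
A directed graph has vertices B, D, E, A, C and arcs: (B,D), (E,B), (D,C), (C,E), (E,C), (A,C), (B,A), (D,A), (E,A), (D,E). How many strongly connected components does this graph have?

1

{A, B, C, D, E} are all mutually reachable — one SCC of size 5.
That gives 1 strongly connected component.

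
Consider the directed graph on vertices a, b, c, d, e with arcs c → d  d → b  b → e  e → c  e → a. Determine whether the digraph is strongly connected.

There is no directed path from a to b, so the graph is not strongly connected.

No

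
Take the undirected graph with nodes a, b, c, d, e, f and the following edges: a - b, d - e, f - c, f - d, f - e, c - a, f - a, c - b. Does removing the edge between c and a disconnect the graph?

After removing c - a, the path c-f-a still connects them, so the edge is not a bridge.

No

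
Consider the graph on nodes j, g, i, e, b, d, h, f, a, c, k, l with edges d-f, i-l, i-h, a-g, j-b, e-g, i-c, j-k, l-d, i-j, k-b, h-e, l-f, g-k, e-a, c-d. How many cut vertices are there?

Removing i increases the component count from 1 to 2, so i is a cut vertex.
By contrast removing g leaves 1 component; it is not a cut vertex. No other vertex is a cut vertex either.

1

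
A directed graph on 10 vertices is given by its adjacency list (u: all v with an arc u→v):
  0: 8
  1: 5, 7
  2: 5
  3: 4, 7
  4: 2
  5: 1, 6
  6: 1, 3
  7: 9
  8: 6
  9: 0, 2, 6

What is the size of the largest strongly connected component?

{0, 1, 2, 3, 4, 5, 6, 7, 8, 9} are all mutually reachable — one SCC of size 10.
The largest has 10 vertices.

10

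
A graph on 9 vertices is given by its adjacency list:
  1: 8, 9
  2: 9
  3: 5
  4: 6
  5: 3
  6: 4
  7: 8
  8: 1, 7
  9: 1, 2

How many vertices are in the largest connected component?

Starting from 3 we can reach 3, 5. That is one component of size 2.
Starting from 4 we can reach 4, 6. That is one component of size 2.
Starting from 1 we can reach 1, 2, 7, 8, 9. That is one component of size 5.
The largest has 5 vertices.

5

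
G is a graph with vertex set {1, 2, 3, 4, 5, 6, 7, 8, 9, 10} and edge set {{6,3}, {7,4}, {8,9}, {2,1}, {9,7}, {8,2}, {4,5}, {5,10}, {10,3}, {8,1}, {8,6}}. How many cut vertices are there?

1

Removing 8 increases the component count from 1 to 2, so 8 is a cut vertex.
By contrast removing 10 leaves 1 component; it is not a cut vertex. No other vertex is a cut vertex either.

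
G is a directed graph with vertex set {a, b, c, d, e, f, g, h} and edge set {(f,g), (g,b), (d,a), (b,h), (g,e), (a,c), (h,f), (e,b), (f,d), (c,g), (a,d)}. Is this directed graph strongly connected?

Yes

From h we can reach every vertex (a, b, c, d, e, f, g, h), and every vertex can reach h (a, b, c, d, e, f, g, h). So the whole graph is one strongly connected component.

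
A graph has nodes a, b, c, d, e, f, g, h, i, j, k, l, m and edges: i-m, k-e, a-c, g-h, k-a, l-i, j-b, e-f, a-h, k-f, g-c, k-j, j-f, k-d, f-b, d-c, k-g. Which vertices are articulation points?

i, k

Removing i increases the component count from 2 to 3, so i is a cut vertex.
Removing k increases the component count from 2 to 3, so k is a cut vertex.
By contrast removing e leaves 2 components; it is not a cut vertex. No other vertex is a cut vertex either.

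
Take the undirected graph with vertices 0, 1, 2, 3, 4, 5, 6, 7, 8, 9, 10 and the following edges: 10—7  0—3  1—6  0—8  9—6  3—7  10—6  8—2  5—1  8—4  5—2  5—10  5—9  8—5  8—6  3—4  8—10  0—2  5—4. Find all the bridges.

none

The edges on the cycle 5-9-6-1-5 are not bridges since each lies on that cycle.
Every edge lies on some cycle, so there are no bridges.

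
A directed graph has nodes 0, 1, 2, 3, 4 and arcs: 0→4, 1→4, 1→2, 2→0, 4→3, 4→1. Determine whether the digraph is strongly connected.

No

There is no directed path from 3 to 4, so the graph is not strongly connected.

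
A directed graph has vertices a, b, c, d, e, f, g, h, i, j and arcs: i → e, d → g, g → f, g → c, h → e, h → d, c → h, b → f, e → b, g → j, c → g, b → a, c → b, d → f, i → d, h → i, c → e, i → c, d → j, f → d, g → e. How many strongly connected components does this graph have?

3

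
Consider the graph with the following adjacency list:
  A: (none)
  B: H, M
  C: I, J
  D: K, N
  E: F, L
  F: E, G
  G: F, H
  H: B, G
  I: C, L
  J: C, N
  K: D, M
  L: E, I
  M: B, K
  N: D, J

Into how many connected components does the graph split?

A is isolated — a component by itself.
Starting from B we can reach B, C, D, E, F, G, H, I, J, K, L, M, N. That is one component of size 13.
Total: 2 components.

2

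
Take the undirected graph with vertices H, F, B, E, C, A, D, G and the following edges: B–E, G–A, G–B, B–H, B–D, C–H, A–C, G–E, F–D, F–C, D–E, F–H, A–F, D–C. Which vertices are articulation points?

none

Removing F, for instance, still leaves 1 component. No single vertex removal increases the component count — the graph has no articulation points.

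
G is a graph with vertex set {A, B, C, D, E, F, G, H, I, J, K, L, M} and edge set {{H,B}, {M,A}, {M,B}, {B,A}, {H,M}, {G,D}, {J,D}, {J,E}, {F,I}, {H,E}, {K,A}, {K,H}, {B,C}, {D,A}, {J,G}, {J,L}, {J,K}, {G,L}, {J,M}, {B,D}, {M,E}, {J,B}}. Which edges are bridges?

B-C, F-I

The edges on the cycle J-K-H-B-J are not bridges since each lies on that cycle.
But removing F–I disconnects F from I; removing B–C disconnects B from C — these are bridges.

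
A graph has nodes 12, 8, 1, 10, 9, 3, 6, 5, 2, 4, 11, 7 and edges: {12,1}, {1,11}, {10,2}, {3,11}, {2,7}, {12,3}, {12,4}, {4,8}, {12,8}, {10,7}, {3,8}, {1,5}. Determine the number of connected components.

4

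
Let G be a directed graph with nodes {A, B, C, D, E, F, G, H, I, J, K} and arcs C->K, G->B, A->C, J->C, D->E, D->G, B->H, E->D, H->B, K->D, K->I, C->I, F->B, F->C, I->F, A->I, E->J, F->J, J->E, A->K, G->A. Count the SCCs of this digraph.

2

{A, C, D, E, F, G, I, J, K} are all mutually reachable — one SCC of size 9.
{B, H} are all mutually reachable — one SCC of size 2.
That gives 2 strongly connected components.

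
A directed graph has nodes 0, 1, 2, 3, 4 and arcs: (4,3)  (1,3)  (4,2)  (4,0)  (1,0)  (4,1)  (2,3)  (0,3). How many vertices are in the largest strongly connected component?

{1} is an SCC by itself.
{3} is an SCC by itself.
{4} is an SCC by itself.
{2} is an SCC by itself.
{0} is an SCC by itself.
The largest has 1 vertex.

1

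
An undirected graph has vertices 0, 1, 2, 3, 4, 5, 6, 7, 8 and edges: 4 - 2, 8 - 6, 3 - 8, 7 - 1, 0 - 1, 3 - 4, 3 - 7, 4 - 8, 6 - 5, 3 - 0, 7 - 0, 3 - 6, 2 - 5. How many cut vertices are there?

1

Removing 3 increases the component count from 1 to 2, so 3 is a cut vertex.
By contrast removing 1 leaves 1 component; it is not a cut vertex. No other vertex is a cut vertex either.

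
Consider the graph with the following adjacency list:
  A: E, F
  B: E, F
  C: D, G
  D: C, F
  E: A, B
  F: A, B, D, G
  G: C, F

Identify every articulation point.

Removing F increases the component count from 1 to 2, so F is a cut vertex.
By contrast removing B leaves 1 component; it is not a cut vertex. No other vertex is a cut vertex either.

F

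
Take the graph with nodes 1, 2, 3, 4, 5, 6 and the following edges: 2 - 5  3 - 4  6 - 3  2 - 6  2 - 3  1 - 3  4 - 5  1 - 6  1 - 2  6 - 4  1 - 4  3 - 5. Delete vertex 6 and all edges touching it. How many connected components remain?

With 6 gone, the remaining components are: {1, 2, 3, 4, 5}.
That is 1 component.

1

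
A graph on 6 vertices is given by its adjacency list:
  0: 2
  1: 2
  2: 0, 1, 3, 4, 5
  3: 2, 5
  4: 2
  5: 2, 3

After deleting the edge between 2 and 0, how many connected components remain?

2

Before removal there is 1 component.
2-0 is a bridge — removing it separates 2's side from 0's side.
After removal: 2 components.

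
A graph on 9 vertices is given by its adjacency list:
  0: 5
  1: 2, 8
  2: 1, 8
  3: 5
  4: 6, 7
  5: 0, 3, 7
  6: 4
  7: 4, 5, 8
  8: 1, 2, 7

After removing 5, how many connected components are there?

3

With 5 gone, the remaining components are: {0}; {3}; {1, 2, 4, 6, 7, 8}.
That is 3 components.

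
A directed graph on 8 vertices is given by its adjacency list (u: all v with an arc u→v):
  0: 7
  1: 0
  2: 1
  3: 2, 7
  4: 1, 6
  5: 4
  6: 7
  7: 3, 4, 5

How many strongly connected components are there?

{0, 1, 2, 3, 4, 5, 6, 7} are all mutually reachable — one SCC of size 8.
That gives 1 strongly connected component.

1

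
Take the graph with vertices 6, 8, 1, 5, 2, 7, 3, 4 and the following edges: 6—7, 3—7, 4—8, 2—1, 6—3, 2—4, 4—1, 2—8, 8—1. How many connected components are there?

3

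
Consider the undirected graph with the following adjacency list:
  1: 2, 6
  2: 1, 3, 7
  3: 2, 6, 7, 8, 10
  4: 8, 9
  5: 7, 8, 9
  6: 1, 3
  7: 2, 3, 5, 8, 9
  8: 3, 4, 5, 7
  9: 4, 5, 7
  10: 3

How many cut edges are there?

The edges on the cycle 7-9-4-8-7 are not bridges since each lies on that cycle.
But removing 3-10 disconnects 3 from 10 — this is a bridge.

1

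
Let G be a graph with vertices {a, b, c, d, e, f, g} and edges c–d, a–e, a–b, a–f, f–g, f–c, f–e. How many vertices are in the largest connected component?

Starting from a we can reach a, b, c, d, e, f, g. That is one component of size 7.
The largest has 7 vertices.

7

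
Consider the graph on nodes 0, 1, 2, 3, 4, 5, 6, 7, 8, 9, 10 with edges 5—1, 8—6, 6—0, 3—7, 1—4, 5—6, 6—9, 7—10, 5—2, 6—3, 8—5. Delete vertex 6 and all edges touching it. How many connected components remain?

4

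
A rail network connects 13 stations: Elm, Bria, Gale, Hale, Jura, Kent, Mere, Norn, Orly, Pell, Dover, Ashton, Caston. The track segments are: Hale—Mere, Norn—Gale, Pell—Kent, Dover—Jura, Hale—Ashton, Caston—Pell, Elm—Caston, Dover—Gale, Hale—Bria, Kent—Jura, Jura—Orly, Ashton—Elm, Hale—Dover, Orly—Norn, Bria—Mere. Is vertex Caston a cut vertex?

No

Deleting Caston leaves 1 component (was 1) (its neighbors Elm, Pell remain connected to each other), so Caston is not a cut vertex.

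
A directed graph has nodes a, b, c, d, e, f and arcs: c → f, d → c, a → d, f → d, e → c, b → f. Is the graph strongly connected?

There is no directed path from b to a, so the graph is not strongly connected.

No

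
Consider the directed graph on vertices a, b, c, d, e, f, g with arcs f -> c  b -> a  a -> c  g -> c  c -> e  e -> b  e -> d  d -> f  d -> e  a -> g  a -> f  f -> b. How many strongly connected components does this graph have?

1

{a, b, c, d, e, f, g} are all mutually reachable — one SCC of size 7.
That gives 1 strongly connected component.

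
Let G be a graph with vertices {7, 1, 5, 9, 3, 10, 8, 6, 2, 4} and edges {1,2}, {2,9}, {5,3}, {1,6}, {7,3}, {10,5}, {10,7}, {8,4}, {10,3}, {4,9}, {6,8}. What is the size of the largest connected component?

6

Starting from 3 we can reach 3, 5, 7, 10. That is one component of size 4.
Starting from 1 we can reach 1, 2, 4, 6, 8, 9. That is one component of size 6.
The largest has 6 vertices.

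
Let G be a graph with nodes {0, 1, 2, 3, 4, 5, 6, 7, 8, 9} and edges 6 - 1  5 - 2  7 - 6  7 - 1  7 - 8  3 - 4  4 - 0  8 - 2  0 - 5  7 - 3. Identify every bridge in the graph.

none

The edges on the cycle 7-6-1-7 are not bridges since each lies on that cycle.
Every edge lies on some cycle, so there are no bridges.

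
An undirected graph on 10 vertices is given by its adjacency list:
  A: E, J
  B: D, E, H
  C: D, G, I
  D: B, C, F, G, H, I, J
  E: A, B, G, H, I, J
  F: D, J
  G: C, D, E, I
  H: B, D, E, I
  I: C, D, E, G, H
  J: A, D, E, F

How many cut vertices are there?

Removing I, for instance, still leaves 1 component. No single vertex removal increases the component count — the graph has no articulation points.

0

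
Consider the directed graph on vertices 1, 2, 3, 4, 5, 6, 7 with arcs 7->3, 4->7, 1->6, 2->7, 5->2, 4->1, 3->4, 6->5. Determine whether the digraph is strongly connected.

Yes

From 2 we can reach every vertex (1, 2, 3, 4, 5, 6, 7), and every vertex can reach 2 (1, 2, 3, 4, 5, 6, 7). So the whole graph is one strongly connected component.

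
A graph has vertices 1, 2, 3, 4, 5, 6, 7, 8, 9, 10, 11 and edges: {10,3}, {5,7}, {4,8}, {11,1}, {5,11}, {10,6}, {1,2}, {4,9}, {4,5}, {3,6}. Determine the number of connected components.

Starting from 3 we can reach 3, 6, 10. That is one component of size 3.
Starting from 1 we can reach 1, 2, 4, 5, 7, 8, 9, 11. That is one component of size 8.
Total: 2 components.

2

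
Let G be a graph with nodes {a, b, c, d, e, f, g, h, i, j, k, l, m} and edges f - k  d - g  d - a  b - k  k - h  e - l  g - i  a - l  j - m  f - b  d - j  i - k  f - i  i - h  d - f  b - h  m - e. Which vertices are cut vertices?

d

Removing d increases the component count from 2 to 3, so d is a cut vertex.
By contrast removing h leaves 2 components; it is not a cut vertex. No other vertex is a cut vertex either.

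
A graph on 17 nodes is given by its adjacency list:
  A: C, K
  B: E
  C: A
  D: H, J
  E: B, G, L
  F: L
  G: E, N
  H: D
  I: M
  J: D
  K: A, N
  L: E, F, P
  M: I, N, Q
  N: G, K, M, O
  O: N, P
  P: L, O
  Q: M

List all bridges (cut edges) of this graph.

A-C, A-K, B-E, D-H, D-J, F-L, I-M, K-N, M-N, M-Q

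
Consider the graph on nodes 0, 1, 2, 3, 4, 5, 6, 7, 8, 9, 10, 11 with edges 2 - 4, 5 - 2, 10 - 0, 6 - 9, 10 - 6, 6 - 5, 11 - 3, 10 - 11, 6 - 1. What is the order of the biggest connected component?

8 is isolated — a component by itself.
7 is isolated — a component by itself.
Starting from 0 we can reach 0, 1, 2, 3, 4, 5, 6, 9, 10, 11. That is one component of size 10.
The largest has 10 vertices.

10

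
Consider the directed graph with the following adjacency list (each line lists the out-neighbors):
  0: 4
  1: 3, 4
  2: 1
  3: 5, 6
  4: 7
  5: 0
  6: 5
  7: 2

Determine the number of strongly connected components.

{0, 1, 2, 3, 4, 5, 6, 7} are all mutually reachable — one SCC of size 8.
That gives 1 strongly connected component.

1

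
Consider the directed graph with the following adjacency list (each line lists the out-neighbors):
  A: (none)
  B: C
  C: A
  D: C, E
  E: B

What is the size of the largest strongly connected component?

1

{C} is an SCC by itself.
{B} is an SCC by itself.
{A} is an SCC by itself.
{E} is an SCC by itself.
{D} is an SCC by itself.
The largest has 1 vertex.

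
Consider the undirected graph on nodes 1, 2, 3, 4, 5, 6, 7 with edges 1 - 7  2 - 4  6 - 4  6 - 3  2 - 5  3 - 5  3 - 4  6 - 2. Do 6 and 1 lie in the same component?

No

The component containing 6 is {2, 3, 4, 5, 6}, and 1 is not in it.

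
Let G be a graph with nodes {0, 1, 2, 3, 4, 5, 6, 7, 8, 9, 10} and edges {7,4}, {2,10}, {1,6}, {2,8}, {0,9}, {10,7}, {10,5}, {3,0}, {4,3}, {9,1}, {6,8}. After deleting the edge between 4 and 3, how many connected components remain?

4 and 3 are still connected via 4-7-10-2-8-6-1-9-0-3, so the component count stays at 1.

1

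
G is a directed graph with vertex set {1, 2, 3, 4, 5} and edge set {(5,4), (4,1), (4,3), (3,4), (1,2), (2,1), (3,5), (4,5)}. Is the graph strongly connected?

There is no directed path from 1 to 5, so the graph is not strongly connected.

No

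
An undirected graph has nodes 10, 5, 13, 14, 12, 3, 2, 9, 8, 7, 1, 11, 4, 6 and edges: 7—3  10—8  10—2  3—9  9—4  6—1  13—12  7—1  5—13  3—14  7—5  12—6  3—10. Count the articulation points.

4

Removing 3 increases the component count from 2 to 5, so 3 is a cut vertex.
Removing 7 increases the component count from 2 to 3, so 7 is a cut vertex.
Removing 9 increases the component count from 2 to 3, so 9 is a cut vertex.
Likewise 10 is a cut vertex.
By contrast removing 14 leaves 2 components; it is not a cut vertex. No other vertex is a cut vertex either.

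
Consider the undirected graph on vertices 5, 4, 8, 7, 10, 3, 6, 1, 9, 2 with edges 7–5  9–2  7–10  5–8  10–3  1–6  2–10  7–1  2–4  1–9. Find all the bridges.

1-6, 10-3, 2-4, 5-7, 5-8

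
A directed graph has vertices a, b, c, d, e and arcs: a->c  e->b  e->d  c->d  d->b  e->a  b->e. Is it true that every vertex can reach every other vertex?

Yes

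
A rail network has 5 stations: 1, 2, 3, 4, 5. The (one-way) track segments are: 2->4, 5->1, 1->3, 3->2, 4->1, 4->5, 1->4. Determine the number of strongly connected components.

{1, 2, 3, 4, 5} are all mutually reachable — one SCC of size 5.
That gives 1 strongly connected component.

1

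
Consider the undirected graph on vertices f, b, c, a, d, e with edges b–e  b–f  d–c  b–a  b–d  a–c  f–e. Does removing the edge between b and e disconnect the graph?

No

After removing b–e, the path b-f-e still connects them, so the edge is not a bridge.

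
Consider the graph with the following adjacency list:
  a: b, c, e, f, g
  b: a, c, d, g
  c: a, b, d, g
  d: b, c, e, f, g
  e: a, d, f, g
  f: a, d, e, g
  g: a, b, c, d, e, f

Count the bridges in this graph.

0

The edges on the cycle g-d-b-c-g are not bridges since each lies on that cycle.
Every edge lies on some cycle, so there are no bridges.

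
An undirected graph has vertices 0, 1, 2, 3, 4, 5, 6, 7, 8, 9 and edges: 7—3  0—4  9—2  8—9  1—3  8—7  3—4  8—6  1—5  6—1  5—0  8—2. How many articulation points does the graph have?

Removing 8 increases the component count from 1 to 2, so 8 is a cut vertex.
By contrast removing 3 leaves 1 component; it is not a cut vertex. No other vertex is a cut vertex either.

1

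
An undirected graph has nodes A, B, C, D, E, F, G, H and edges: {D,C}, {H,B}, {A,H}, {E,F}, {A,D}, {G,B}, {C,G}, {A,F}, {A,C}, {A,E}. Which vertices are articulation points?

Removing A increases the component count from 1 to 2, so A is a cut vertex.
By contrast removing H leaves 1 component; it is not a cut vertex. No other vertex is a cut vertex either.

A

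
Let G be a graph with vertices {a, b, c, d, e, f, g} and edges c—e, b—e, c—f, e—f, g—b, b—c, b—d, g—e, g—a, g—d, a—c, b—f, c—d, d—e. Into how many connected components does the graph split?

1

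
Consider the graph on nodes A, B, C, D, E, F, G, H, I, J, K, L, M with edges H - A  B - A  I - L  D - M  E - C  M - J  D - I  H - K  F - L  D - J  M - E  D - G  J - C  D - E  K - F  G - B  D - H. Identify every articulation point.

D

Removing D increases the component count from 1 to 2, so D is a cut vertex.
By contrast removing M leaves 1 component; it is not a cut vertex. No other vertex is a cut vertex either.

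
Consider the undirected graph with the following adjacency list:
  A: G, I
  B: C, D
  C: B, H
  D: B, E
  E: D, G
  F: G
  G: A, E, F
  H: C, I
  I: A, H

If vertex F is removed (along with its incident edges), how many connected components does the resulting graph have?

With F gone, the remaining components are: {A, B, C, D, E, G, H, I}.
That is 1 component.

1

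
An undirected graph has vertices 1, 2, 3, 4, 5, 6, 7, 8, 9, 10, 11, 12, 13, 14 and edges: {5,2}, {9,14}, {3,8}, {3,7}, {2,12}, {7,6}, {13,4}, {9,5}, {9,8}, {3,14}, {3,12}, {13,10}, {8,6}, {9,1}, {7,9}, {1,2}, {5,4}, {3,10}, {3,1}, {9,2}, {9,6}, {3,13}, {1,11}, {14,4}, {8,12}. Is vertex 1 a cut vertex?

Yes

Deleting 1 raises the number of components from 1 to 2, so 1 is a cut vertex.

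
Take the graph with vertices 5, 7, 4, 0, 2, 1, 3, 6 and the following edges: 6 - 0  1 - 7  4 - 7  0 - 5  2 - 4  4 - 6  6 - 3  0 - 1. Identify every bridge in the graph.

The edges on the cycle 4-6-0-1-7-4 are not bridges since each lies on that cycle.
But removing 3 - 6 disconnects 3 from 6; removing 5 - 0 disconnects 5 from 0; removing 2 - 4 disconnects 2 from 4 — these are bridges.

0-5, 2-4, 3-6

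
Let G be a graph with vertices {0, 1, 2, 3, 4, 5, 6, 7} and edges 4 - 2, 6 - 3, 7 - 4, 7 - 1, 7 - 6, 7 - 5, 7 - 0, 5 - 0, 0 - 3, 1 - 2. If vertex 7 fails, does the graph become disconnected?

Yes

Deleting 7 raises the number of components from 1 to 2, so 7 is a cut vertex.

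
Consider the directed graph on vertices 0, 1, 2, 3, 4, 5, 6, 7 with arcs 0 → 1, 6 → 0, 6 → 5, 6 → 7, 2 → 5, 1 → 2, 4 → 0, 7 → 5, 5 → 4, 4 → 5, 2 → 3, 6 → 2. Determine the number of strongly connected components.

4

{0, 1, 2, 4, 5} are all mutually reachable — one SCC of size 5.
{7} is an SCC by itself.
{6} is an SCC by itself.
{3} is an SCC by itself.
That gives 4 strongly connected components.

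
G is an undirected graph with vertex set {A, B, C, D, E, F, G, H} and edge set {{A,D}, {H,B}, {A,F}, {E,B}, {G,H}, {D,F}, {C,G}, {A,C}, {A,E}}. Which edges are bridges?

The edges on the cycle A-D-F-A are not bridges since each lies on that cycle.
Every edge lies on some cycle, so there are no bridges.

none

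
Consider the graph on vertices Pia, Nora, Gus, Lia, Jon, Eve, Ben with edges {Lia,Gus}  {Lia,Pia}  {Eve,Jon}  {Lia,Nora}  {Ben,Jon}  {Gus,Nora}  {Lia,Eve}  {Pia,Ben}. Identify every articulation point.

Removing Lia increases the component count from 1 to 2, so Lia is a cut vertex.
By contrast removing Eve leaves 1 component; it is not a cut vertex. No other vertex is a cut vertex either.

Lia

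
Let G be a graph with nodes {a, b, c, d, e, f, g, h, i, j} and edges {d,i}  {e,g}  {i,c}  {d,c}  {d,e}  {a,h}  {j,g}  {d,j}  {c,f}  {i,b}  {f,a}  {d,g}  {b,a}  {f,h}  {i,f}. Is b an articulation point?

No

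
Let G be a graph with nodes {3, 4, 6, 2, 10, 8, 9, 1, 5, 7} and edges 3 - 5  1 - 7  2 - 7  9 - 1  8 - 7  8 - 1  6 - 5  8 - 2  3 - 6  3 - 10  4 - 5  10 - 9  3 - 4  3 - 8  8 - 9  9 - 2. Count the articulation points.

1

Removing 3 increases the component count from 1 to 2, so 3 is a cut vertex.
By contrast removing 8 leaves 1 component; it is not a cut vertex. No other vertex is a cut vertex either.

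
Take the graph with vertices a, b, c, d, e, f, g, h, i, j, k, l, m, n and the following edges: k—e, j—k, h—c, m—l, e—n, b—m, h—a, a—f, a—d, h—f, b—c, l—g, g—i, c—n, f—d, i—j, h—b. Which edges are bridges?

The edges on the cycle h-a-d-f-h are not bridges since each lies on that cycle.
Every edge lies on some cycle, so there are no bridges.

none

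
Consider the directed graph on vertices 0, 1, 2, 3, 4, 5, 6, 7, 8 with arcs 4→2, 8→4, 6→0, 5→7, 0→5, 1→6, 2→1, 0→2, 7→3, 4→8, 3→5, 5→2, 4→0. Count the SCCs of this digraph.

{0, 1, 2, 3, 5, 6, 7} are all mutually reachable — one SCC of size 7.
{4, 8} are all mutually reachable — one SCC of size 2.
That gives 2 strongly connected components.

2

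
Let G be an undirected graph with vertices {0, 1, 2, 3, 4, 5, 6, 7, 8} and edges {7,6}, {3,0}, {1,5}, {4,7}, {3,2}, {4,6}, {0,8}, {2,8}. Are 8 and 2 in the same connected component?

From 8 we can reach 0, 2, 3, 8, which includes 2.

Yes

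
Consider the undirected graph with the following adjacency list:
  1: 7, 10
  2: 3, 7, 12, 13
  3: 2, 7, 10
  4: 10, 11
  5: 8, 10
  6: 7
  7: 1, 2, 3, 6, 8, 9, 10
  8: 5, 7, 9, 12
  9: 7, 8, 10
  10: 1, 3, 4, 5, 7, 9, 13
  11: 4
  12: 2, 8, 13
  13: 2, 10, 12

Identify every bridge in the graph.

10-4, 11-4, 6-7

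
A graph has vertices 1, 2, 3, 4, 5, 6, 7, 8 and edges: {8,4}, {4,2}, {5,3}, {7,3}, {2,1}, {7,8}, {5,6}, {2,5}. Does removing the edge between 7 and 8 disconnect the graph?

After removing 7–8, the path 7-3-5-2-4-8 still connects them, so the edge is not a bridge.

No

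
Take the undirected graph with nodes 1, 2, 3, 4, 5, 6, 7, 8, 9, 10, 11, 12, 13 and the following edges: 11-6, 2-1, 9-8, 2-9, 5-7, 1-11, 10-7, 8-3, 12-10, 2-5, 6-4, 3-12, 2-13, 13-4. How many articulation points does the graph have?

1

Removing 2 increases the component count from 1 to 2, so 2 is a cut vertex.
By contrast removing 6 leaves 1 component; it is not a cut vertex. No other vertex is a cut vertex either.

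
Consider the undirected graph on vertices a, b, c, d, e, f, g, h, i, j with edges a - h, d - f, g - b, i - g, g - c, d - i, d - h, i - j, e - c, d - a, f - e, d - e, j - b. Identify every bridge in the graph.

The edges on the cycle d-a-h-d are not bridges since each lies on that cycle.
Every edge lies on some cycle, so there are no bridges.

none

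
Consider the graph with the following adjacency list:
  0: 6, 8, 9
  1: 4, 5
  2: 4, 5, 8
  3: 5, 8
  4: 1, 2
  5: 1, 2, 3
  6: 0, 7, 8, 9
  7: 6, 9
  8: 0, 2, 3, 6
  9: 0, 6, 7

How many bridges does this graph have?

0

The edges on the cycle 6-7-9-6 are not bridges since each lies on that cycle.
Every edge lies on some cycle, so there are no bridges.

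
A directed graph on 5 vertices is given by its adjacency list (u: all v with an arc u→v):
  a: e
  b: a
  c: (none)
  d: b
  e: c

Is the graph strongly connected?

No

There is no directed path from c to d, so the graph is not strongly connected.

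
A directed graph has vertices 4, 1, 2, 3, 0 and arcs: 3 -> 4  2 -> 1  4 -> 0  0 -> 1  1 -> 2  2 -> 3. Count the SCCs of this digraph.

{0, 1, 2, 3, 4} are all mutually reachable — one SCC of size 5.
That gives 1 strongly connected component.

1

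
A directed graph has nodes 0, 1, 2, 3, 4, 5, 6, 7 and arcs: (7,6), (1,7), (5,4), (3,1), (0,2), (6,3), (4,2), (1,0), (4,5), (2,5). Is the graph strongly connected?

No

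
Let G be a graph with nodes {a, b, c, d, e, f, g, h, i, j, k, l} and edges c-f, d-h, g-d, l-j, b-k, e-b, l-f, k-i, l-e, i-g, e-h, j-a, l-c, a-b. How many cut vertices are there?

Removing l increases the component count from 1 to 2, so l is a cut vertex.
By contrast removing i leaves 1 component; it is not a cut vertex. No other vertex is a cut vertex either.

1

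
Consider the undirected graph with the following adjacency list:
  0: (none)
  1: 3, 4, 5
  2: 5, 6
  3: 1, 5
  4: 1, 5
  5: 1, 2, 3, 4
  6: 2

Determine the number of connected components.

2

0 is isolated — a component by itself.
Starting from 1 we can reach 1, 2, 3, 4, 5, 6. That is one component of size 6.
Total: 2 components.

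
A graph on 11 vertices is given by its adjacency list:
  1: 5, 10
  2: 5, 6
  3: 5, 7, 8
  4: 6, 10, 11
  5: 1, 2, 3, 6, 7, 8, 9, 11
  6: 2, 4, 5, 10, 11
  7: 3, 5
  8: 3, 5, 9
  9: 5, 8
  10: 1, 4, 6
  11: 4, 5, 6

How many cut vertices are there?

Removing 5 increases the component count from 1 to 2, so 5 is a cut vertex.
By contrast removing 10 leaves 1 component; it is not a cut vertex. No other vertex is a cut vertex either.

1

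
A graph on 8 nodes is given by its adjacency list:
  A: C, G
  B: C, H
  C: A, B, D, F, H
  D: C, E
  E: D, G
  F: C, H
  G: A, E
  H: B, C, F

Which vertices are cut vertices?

Removing C increases the component count from 1 to 2, so C is a cut vertex.
By contrast removing G leaves 1 component; it is not a cut vertex. No other vertex is a cut vertex either.

C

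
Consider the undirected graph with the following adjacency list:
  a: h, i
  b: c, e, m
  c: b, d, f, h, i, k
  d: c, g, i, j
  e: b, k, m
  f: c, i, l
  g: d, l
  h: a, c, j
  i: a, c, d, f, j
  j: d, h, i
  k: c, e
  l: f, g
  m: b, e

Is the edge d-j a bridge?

After removing d-j, the path d-i-j still connects them, so the edge is not a bridge.

No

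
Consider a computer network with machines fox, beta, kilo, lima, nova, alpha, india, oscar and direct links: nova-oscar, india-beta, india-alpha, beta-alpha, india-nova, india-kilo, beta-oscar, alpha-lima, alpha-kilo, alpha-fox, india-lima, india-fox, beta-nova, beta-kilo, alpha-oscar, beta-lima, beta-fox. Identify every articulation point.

Removing beta, for instance, still leaves 1 component. No single vertex removal increases the component count — the graph has no articulation points.

none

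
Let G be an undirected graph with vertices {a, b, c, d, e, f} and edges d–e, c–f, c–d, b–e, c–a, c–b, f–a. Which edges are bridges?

none

The edges on the cycle c-f-a-c are not bridges since each lies on that cycle.
Every edge lies on some cycle, so there are no bridges.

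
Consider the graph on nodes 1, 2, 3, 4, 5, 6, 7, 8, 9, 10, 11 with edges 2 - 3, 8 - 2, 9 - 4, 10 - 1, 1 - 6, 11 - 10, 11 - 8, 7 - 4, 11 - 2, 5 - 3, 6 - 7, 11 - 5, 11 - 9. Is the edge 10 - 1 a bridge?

No

After removing 10 - 1, the path 10-11-9-4-7-6-1 still connects them, so the edge is not a bridge.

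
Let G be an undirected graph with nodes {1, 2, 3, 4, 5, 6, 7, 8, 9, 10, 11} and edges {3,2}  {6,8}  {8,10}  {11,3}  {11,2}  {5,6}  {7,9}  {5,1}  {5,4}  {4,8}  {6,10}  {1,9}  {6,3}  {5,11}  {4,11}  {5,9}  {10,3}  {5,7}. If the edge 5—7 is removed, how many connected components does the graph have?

1

5 and 7 are still connected via 5-9-7, so the component count stays at 1.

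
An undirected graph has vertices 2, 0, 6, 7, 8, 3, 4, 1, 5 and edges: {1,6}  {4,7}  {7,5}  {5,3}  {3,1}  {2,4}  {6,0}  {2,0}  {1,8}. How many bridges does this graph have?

The edges on the cycle 2-4-7-5-3-1-6-0-2 are not bridges since each lies on that cycle.
But removing 8–1 disconnects 8 from 1 — this is a bridge.

1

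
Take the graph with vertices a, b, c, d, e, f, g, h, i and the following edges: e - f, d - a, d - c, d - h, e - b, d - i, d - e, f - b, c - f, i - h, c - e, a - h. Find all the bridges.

none

The edges on the cycle d-c-f-b-e-d are not bridges since each lies on that cycle.
Every edge lies on some cycle, so there are no bridges.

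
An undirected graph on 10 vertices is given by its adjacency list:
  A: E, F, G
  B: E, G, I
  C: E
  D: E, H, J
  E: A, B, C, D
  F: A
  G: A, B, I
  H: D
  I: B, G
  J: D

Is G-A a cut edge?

No

After removing G-A, the path G-B-E-A still connects them, so the edge is not a bridge.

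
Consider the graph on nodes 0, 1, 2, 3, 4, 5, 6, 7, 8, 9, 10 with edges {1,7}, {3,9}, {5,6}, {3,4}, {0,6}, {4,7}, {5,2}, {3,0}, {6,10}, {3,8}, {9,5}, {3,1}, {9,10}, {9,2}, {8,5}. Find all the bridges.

none

The edges on the cycle 3-8-5-2-9-3 are not bridges since each lies on that cycle.
Every edge lies on some cycle, so there are no bridges.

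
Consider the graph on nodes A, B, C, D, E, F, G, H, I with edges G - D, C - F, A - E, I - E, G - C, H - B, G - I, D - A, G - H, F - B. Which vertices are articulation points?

G

Removing G increases the component count from 1 to 2, so G is a cut vertex.
By contrast removing I leaves 1 component; it is not a cut vertex. No other vertex is a cut vertex either.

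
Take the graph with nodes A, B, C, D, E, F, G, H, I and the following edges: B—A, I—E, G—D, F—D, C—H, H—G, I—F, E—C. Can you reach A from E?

The component containing E is {C, D, E, F, G, H, I}, and A is not in it.

No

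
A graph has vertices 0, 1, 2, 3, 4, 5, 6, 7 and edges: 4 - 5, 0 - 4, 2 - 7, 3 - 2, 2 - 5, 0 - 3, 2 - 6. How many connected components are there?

2

1 is isolated — a component by itself.
Starting from 0 we can reach 0, 2, 3, 4, 5, 6, 7. That is one component of size 7.
Total: 2 components.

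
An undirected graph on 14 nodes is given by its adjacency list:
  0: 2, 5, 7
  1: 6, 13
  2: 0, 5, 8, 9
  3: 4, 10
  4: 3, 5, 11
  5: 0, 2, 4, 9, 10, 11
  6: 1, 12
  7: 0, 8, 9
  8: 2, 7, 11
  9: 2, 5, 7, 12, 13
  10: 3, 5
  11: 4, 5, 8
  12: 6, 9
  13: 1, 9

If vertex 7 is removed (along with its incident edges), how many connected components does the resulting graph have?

1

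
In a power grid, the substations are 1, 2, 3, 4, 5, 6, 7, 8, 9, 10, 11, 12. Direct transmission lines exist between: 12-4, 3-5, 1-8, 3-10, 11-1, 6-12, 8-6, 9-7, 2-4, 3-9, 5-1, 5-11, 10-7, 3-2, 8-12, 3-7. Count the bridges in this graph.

The edges on the cycle 3-9-7-3 are not bridges since each lies on that cycle.
Every edge lies on some cycle, so there are no bridges.

0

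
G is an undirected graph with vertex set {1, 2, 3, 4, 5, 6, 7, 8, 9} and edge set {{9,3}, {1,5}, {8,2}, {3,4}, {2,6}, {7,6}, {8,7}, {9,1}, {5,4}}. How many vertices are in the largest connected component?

Starting from 2 we can reach 2, 6, 7, 8. That is one component of size 4.
Starting from 1 we can reach 1, 3, 4, 5, 9. That is one component of size 5.
The largest has 5 vertices.

5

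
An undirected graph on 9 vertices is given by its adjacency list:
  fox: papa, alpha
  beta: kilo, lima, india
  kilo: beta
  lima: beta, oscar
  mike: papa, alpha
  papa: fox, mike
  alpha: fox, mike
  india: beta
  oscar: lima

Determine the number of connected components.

Starting from fox we can reach fox, mike, papa, alpha. That is one component of size 4.
Starting from beta we can reach beta, kilo, lima, india, oscar. That is one component of size 5.
Total: 2 components.

2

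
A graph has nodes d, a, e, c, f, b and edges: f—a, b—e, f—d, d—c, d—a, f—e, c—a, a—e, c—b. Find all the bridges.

The edges on the cycle d-c-b-e-a-d are not bridges since each lies on that cycle.
Every edge lies on some cycle, so there are no bridges.

none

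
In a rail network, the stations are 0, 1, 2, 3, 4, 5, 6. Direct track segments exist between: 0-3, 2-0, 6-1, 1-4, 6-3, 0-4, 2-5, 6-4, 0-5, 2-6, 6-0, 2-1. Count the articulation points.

Removing 1, for instance, still leaves 1 component. No single vertex removal increases the component count — the graph has no articulation points.

0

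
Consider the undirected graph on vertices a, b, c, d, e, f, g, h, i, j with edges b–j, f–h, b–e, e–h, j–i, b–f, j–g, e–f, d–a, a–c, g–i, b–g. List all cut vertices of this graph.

a, b

Removing a increases the component count from 2 to 3, so a is a cut vertex.
Removing b increases the component count from 2 to 3, so b is a cut vertex.
By contrast removing c leaves 2 components; it is not a cut vertex. No other vertex is a cut vertex either.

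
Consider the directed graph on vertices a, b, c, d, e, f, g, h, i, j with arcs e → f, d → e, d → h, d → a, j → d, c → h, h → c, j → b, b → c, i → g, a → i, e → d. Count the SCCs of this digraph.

{d, e} are all mutually reachable — one SCC of size 2.
{c, h} are all mutually reachable — one SCC of size 2.
{i} is an SCC by itself.
{j} is an SCC by itself.
{f} is an SCC by itself.
(and 3 more singleton SCCs)
That gives 8 strongly connected components.

8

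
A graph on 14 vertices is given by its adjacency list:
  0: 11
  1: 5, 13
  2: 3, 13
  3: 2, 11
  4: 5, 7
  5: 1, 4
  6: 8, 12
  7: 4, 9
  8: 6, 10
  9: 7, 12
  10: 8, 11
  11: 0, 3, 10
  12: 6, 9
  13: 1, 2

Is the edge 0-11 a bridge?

Removing 0-11 leaves no path between 0 and 11: the component count goes from 1 to 2. So it is a bridge.

Yes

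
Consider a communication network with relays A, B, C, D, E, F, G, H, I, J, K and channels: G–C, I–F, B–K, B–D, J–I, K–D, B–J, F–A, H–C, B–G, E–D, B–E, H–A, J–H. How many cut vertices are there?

Removing B increases the component count from 1 to 2, so B is a cut vertex.
By contrast removing I leaves 1 component; it is not a cut vertex. No other vertex is a cut vertex either.

1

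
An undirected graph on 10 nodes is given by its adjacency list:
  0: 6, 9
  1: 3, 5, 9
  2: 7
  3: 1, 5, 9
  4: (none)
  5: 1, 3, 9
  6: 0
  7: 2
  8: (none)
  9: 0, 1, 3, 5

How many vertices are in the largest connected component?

6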